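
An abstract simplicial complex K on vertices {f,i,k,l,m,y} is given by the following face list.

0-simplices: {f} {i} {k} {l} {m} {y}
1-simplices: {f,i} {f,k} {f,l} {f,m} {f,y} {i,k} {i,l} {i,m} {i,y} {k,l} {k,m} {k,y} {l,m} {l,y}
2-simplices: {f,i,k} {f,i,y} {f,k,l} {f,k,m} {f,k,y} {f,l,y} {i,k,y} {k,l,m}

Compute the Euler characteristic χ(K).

χ(K)=0

n_0=6 n_1=14 n_2=8
χ=+6−14+8=0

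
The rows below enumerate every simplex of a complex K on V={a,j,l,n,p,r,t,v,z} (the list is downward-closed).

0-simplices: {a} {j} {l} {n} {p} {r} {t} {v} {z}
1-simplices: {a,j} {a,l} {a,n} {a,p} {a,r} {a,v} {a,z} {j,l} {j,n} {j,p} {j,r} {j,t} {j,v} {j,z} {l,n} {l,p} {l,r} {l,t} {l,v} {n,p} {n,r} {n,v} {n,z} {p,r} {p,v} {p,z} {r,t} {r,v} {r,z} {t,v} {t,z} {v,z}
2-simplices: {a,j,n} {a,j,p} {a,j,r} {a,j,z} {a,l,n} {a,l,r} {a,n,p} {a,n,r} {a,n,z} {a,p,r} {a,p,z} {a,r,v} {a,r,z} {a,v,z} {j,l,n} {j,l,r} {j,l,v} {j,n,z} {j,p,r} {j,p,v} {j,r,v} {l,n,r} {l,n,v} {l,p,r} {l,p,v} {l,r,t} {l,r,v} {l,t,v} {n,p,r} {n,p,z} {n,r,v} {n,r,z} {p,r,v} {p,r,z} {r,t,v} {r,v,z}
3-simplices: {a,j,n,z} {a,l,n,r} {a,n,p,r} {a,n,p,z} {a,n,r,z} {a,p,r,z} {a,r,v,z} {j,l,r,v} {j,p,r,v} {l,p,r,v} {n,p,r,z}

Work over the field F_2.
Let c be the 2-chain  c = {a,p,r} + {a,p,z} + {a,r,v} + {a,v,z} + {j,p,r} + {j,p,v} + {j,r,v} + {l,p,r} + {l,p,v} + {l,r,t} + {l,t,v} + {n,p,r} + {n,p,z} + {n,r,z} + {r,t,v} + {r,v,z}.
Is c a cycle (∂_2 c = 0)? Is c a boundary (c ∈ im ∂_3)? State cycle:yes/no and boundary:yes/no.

cycle:yes boundary:no

n_0=9 n_1=32 n_2=36 n_3=11  [Z2]
∂1: piv[aj,al,an,ap,ar,av,az,jt] rk=8  ker:jl,jn,jp,jr,jv,jz,ln,lp,lr,lt,lv,np,nr,nv,nz,pr,pv,pz,rt,rv,rz,tv,tz,vz
∂2: piv[ajn,ajp,ajr,ajz,aln,alr,anp,anr,anz,apr,apz,arv,arz,avz,jln,jlv,jpv,jrv,lnv,lpr,lrt,ltv] rk=22  ker:jlr,jnz,jpr,lnr,lpv,lrv,npr,npz,nrv,nrz,prv,prz,rtv,rvz
∂3: piv[ajnz,alnr,anpr,anpz,anrz,aprz,arvz,jlrv,jprv,lprv] rk=10  ker:nprz
∂2c = 0
c vs im∂3: residual ≠ 0 ⇒ not boundary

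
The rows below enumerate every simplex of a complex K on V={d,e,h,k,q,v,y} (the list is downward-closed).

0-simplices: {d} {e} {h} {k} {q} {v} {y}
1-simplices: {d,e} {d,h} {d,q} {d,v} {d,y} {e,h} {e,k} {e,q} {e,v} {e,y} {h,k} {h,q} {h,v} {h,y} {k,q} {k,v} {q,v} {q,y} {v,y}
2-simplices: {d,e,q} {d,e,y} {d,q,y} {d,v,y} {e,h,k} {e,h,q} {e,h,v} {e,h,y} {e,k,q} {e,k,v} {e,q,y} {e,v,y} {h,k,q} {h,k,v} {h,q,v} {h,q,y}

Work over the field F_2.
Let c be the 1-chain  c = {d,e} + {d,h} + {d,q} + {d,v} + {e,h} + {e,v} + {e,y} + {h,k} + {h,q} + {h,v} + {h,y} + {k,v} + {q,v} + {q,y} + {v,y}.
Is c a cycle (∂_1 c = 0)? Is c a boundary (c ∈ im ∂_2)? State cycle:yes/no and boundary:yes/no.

cycle:yes boundary:no

n_0=7 n_1=19 n_2=16  [Z2]
∂1: piv[de,dh,dq,dv,dy,ek] rk=6  ker:eh,eq,ev,ey,hk,hq,hv,hy,kq,kv,qv,qy,vy
∂2: piv[deq,dey,dqy,dvy,ehk,ehq,ehv,ehy,ekq,ekv,evy,hqv] rk=12  ker:eqy,hkq,hkv,hqy
∂1c = 0
c vs im∂2: residual ≠ 0 ⇒ not boundary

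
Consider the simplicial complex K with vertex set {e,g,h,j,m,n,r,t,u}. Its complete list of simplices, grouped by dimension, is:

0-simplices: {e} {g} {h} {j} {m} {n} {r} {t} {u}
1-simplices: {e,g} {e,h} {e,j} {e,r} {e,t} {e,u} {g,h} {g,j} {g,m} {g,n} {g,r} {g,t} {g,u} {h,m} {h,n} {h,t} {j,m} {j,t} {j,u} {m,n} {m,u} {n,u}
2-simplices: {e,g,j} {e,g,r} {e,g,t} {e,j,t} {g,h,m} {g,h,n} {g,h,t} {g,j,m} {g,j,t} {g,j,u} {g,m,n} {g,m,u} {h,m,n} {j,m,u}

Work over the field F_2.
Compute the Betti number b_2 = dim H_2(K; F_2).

b_2=3

n_0=9 n_1=22 n_2=14  [Z2]
∂1: piv[eg,eh,ej,er,et,eu,gm,gn] rk=8  ker:gh,gj,gr,gt,gu,hm,hn,ht,jm,jt,ju,mn,mu,nu
∂2: piv[egj,egr,egt,ejt,ghm,ghn,ght,gjm,gju,gmn,gmu] rk=11  ker:gjt,hmn,jmu
b_2=(14−11)−0=3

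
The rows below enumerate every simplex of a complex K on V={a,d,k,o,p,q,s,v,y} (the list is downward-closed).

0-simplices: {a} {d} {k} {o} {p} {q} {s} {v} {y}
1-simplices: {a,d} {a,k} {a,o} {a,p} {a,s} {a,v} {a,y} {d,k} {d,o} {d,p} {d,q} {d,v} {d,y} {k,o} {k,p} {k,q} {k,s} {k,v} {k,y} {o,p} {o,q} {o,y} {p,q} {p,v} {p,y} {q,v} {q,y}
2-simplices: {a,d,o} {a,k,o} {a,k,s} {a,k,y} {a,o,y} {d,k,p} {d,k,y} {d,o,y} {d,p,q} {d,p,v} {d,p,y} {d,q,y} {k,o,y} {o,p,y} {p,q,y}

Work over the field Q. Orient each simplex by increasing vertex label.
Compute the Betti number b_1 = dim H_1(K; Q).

b_1=6

n_0=9 n_1=27 n_2=15  [Q]
∂1: piv[ad,ak,ao,ap,as,av,ay,dq] rk=8  ker:dk,do,dp,dv,dy,ko,kp,kq,ks,kv,ky,op,oq,oy,pq,pv,py,qv,qy
∂2: piv[ado,ako,aks,aky,aoy,dkp,dky,doy,dpq,dpv,dpy,dqy,opy] rk=13  ker:koy,pqy
b_1=(27−8)−13=6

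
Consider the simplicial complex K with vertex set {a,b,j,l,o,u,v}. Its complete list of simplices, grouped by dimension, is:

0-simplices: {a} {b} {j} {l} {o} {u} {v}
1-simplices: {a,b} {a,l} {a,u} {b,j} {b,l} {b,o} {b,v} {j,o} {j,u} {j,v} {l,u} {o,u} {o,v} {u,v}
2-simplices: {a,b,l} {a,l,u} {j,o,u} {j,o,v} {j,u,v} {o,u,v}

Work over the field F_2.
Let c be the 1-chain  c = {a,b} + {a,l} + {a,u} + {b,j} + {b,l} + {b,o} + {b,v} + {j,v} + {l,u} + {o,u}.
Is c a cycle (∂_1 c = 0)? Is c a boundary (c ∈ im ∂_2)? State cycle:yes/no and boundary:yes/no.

cycle:no boundary:no

n_0=7 n_1=14 n_2=6  [Z2]
∂1: piv[ab,al,au,bj,bo,bv] rk=6  ker:bl,jo,ju,jv,lu,ou,ov,uv
∂2: piv[abl,alu,jou,jov,juv] rk=5  ker:ouv
∂1c = {a} + {b} + {l} + {u}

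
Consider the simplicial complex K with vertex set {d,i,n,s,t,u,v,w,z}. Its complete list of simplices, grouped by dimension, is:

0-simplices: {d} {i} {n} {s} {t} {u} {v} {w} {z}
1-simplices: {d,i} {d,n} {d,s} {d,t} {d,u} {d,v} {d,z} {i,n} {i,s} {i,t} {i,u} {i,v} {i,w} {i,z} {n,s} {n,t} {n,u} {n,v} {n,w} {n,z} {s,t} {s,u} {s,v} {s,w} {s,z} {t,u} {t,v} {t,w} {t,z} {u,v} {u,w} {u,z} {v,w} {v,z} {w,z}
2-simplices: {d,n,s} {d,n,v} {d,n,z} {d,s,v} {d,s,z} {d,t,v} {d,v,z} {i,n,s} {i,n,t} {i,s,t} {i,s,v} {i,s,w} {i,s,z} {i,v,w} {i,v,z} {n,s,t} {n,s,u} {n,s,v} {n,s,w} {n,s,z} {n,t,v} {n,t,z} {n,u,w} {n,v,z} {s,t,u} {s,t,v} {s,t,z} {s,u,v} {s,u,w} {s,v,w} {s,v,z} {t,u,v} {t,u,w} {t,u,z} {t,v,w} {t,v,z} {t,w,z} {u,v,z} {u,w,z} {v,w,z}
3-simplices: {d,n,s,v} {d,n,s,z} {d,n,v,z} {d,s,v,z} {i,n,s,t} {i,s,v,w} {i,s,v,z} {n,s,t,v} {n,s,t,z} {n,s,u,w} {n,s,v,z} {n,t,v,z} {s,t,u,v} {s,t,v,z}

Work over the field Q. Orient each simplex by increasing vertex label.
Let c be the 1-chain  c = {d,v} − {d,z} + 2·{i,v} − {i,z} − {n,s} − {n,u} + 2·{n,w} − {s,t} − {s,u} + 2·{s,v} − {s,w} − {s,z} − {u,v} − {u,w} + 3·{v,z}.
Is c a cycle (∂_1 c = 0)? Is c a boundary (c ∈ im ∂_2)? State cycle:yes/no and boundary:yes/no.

n_0=9 n_1=35 n_2=40 n_3=14  [Q]
∂1: piv[di,dn,ds,dt,du,dv,dz,iw] rk=8  ker:in,is,it,iu,iv,iz,ns,nt,nu,nv,nw,nz,st,su,sv,sw,sz,tu,tv,tw,tz,uv,uw,uz,vw,vz,wz
∂2: piv[dns,dnv,dnz,dsv,dsz,dtv,dvz,ins,int,ist,isv,isw,isz,ivw,nsu,nsw,ntv,ntz,nuw,stu,suv,tuw,tuz,twz] rk=24  ker:ivz,nst,nsv,nsz,nvz,stv,stz,suw,svw,svz,tuv,tvw,tvz,uvz,uwz,vwz
∂3: piv[dnsv,dnsz,dnvz,dsvz,inst,isvw,isvz,nstv,nstz,nsuw,ntvz,stuv] rk=12  ker:nsvz,stvz
∂1c = −{i} + {s} − {t} + {v}

cycle:no boundary:no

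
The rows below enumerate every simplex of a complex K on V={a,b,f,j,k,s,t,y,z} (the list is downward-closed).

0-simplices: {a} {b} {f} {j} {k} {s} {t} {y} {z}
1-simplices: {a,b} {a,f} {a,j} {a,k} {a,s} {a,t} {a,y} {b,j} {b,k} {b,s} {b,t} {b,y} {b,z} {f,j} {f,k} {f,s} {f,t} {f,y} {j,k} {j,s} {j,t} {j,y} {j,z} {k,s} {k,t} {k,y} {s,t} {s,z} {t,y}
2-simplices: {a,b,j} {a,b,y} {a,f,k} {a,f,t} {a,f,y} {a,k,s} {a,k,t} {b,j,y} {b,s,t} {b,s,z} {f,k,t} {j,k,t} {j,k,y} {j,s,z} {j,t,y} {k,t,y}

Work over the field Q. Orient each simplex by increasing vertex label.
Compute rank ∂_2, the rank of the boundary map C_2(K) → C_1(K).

n_0=9 n_1=29 n_2=16  [Q]
∂1: piv[ab,af,aj,ak,as,at,ay,bz] rk=8  ker:bj,bk,bs,bt,by,fj,fk,fs,ft,fy,jk,js,jt,jy,jz,ks,kt,ky,st,sz,ty
∂2: piv[abj,aby,afk,aft,afy,aks,akt,bjy,bst,bsz,jkt,jky,jsz,jty] rk=14  ker:fkt,kty
rk∂_2=14

rank∂_2=14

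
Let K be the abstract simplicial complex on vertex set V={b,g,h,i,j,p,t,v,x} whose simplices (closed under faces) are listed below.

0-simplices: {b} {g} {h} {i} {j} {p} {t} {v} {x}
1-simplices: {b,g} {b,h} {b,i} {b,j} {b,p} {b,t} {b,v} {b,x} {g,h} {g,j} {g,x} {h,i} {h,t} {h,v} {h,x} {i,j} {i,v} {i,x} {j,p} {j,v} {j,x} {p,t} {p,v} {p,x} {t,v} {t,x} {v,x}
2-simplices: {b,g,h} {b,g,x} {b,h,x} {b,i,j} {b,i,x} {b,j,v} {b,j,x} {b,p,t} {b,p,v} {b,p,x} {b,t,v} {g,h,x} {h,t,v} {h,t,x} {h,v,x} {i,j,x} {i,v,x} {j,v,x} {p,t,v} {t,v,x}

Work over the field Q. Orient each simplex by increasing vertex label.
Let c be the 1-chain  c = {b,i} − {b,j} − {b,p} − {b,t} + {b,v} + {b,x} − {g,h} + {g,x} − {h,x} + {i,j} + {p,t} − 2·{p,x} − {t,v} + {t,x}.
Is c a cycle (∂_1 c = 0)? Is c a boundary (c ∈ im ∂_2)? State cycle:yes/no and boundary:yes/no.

n_0=9 n_1=27 n_2=20  [Q]
∂1: piv[bg,bh,bi,bj,bp,bt,bv,bx] rk=8  ker:gh,gj,gx,hi,ht,hv,hx,ij,iv,ix,jp,jv,jx,pt,pv,px,tv,tx,vx
∂2: piv[bgh,bgx,bhx,bij,bix,bjv,bjx,bpt,bpv,bpx,btv,htv,htx,hvx,ivx,jvx] rk=16  ker:ghx,ijx,ptv,tvx
∂1c = 0
c vs im∂2: reduces to 0 ⇒ boundary

cycle:yes boundary:yes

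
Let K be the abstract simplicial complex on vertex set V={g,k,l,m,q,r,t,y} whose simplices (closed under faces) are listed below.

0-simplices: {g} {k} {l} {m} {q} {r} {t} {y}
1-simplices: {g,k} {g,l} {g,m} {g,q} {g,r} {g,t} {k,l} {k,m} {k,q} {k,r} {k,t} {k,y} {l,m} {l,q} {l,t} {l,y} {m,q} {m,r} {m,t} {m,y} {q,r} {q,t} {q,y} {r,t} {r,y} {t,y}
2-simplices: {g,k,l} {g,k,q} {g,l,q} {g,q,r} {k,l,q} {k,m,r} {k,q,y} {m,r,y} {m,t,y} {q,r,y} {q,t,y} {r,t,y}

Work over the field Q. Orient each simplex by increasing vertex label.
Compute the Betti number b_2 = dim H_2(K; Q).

b_2=1

n_0=8 n_1=26 n_2=12  [Q]
∂1: piv[gk,gl,gm,gq,gr,gt,ky] rk=7  ker:kl,km,kq,kr,kt,lm,lq,lt,ly,mq,mr,mt,my,qr,qt,qy,rt,ry,ty
∂2: piv[gkl,gkq,glq,gqr,kmr,kqy,mry,mty,qry,qty,rty] rk=11  ker:klq
b_2=(12−11)−0=1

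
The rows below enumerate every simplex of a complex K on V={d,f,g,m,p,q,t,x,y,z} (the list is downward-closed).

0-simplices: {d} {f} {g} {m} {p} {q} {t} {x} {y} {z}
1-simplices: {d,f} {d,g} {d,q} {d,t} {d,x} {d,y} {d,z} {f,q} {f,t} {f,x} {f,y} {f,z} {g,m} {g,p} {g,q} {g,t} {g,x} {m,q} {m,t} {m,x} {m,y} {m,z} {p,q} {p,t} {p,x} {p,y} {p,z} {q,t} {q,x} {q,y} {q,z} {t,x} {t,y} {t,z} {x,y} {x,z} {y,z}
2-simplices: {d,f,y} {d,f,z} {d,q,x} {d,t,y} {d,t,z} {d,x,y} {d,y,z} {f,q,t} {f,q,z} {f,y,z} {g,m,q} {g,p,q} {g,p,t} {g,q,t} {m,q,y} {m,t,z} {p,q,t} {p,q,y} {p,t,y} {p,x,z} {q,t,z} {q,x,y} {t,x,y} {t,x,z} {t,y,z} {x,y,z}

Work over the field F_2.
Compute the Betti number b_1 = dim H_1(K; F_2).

n_0=10 n_1=37 n_2=26  [Z2]
∂1: piv[df,dg,dq,dt,dx,dy,dz,gm,gp] rk=9  ker:fq,ft,fx,fy,fz,gq,gt,gx,mq,mt,mx,my,mz,pq,pt,px,py,pz,qt,qx,qy,qz,tx,ty,tz,xy,xz,yz
∂2: piv[dfy,dfz,dqx,dty,dtz,dxy,dyz,fqt,fqz,gmq,gpq,gpt,gqt,mqy,mtz,pqy,pty,pxz,qtz,qxy,txy,txz] rk=22  ker:fyz,pqt,tyz,xyz
b_1=(37−9)−22=6

b_1=6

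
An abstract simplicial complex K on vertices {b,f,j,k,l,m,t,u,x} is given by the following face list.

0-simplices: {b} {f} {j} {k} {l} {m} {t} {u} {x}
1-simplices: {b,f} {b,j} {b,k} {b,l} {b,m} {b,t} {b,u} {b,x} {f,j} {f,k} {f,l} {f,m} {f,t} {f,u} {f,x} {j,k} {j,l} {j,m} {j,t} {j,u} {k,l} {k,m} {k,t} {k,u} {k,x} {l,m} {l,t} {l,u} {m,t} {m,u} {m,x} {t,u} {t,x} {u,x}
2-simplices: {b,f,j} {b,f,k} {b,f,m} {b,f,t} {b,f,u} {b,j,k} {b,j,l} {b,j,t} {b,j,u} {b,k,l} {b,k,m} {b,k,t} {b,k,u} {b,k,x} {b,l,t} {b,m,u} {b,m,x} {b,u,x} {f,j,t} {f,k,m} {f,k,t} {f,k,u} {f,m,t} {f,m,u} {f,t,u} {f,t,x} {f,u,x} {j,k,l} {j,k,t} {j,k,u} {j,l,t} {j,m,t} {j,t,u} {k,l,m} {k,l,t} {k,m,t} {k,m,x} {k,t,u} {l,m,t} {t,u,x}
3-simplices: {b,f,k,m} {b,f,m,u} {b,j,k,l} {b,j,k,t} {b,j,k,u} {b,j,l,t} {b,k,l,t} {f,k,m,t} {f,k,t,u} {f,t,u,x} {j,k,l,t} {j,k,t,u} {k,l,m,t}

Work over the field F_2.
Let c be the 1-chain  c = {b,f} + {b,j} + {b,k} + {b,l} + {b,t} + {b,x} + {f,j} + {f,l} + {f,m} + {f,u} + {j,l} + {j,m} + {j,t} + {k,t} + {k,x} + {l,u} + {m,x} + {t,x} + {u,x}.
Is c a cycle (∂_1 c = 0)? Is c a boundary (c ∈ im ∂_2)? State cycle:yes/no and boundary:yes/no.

cycle:no boundary:no

n_0=9 n_1=34 n_2=40 n_3=13  [Z2]
∂1: piv[bf,bj,bk,bl,bm,bt,bu,bx] rk=8  ker:fj,fk,fl,fm,ft,fu,fx,jk,jl,jm,jt,ju,kl,km,kt,ku,kx,lm,lt,lu,mt,mu,mx,tu,tx,ux
∂2: piv[bfj,bfk,bfm,bft,bfu,bjk,bjl,bjt,bju,bkl,bkm,bkt,bku,bkx,blt,bmu,bmx,bux,fmt,ftu,ftx,fux,jmt,klm] rk=24  ker:fjt,fkm,fkt,fku,fmu,jkl,jkt,jku,jlt,jtu,klt,kmt,kmx,ktu,lmt,tux
∂3: piv[bfkm,bfmu,bjkl,bjkt,bjku,bjlt,bklt,fkmt,fktu,ftux,jktu,klmt] rk=12  ker:jklt
∂1c = {f} + {j} + {k} + {m} + {u} + {x}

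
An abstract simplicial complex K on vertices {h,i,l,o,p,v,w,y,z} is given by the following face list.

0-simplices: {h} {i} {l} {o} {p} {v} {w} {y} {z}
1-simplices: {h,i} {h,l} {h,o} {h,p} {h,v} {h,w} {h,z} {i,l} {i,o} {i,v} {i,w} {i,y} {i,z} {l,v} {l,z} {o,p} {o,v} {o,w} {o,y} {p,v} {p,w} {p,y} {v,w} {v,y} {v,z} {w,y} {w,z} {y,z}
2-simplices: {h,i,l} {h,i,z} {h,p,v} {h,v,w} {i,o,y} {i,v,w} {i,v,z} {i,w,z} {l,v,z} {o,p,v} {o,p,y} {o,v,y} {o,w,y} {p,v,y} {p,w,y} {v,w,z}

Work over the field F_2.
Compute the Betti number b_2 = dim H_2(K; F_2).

b_2=2

n_0=9 n_1=28 n_2=16  [Z2]
∂1: piv[hi,hl,ho,hp,hv,hw,hz,iy] rk=8  ker:il,io,iv,iw,iz,lv,lz,op,ov,ow,oy,pv,pw,py,vw,vy,vz,wy,wz,yz
∂2: piv[hil,hiz,hpv,hvw,ioy,ivw,ivz,iwz,lvz,opv,opy,ovy,owy,pwy] rk=14  ker:pvy,vwz
b_2=(16−14)−0=2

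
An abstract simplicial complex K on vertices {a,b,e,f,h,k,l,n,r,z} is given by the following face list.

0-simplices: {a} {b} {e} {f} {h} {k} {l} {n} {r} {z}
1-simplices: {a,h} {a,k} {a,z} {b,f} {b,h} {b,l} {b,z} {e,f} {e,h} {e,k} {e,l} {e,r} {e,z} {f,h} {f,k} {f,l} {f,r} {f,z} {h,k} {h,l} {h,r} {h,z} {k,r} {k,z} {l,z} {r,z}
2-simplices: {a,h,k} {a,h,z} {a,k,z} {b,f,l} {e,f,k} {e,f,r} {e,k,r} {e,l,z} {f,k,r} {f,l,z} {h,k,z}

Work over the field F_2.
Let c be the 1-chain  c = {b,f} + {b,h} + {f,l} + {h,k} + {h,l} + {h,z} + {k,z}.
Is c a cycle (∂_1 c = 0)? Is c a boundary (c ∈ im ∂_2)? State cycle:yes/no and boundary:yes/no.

n_0=10 n_1=26 n_2=11  [Z2]
∂1: piv[ah,ak,az,bf,bh,bl,ef,er] rk=8  ker:bz,eh,ek,el,ez,fh,fk,fl,fr,fz,hk,hl,hr,hz,kr,kz,lz,rz
∂2: piv[ahk,ahz,akz,bfl,efk,efr,ekr,elz,flz] rk=9  ker:fkr,hkz
∂1c = 0
c vs im∂2: residual ≠ 0 ⇒ not boundary

cycle:yes boundary:no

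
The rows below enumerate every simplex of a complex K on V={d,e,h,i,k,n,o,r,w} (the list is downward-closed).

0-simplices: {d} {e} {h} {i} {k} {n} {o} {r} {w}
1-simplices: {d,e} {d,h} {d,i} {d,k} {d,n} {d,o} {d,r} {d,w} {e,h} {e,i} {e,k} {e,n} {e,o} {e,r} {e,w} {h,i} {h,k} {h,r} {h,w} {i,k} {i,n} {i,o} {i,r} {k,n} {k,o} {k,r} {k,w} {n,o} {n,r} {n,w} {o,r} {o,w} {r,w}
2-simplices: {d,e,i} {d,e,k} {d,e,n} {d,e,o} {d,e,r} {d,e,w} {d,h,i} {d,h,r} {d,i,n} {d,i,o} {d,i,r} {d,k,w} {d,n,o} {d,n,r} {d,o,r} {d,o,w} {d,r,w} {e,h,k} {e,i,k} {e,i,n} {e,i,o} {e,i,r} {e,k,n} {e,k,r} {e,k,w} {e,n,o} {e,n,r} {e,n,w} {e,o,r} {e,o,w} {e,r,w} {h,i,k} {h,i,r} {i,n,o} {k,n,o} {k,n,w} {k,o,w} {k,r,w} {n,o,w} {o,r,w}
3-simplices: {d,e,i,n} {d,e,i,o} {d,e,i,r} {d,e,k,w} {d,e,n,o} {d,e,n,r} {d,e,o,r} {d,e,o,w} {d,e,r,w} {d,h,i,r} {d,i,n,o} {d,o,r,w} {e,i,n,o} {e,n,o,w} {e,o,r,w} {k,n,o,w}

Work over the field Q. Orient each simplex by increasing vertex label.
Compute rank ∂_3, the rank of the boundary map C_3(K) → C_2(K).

n_0=9 n_1=33 n_2=40 n_3=16  [Q]
∂1: piv[de,dh,di,dk,dn,do,dr,dw] rk=8  ker:eh,ei,ek,en,eo,er,ew,hi,hk,hr,hw,ik,in,io,ir,kn,ko,kr,kw,no,nr,nw,or,ow,rw
∂2: piv[dei,dek,den,deo,der,dew,dhi,dhr,din,dio,dir,dkw,dno,dnr,dor,dow,drw,ehk,eik,ekn,ekr,enw,hik,kno] rk=24  ker:ein,eio,eir,ekw,eno,enr,eor,eow,erw,hir,ino,knw,kow,krw,now,orw
∂3: piv[dein,deio,deir,dekw,deno,denr,deor,deow,derw,dhir,dino,dorw,enow,know] rk=14  ker:eino,eorw
rk∂_3=14

rank∂_3=14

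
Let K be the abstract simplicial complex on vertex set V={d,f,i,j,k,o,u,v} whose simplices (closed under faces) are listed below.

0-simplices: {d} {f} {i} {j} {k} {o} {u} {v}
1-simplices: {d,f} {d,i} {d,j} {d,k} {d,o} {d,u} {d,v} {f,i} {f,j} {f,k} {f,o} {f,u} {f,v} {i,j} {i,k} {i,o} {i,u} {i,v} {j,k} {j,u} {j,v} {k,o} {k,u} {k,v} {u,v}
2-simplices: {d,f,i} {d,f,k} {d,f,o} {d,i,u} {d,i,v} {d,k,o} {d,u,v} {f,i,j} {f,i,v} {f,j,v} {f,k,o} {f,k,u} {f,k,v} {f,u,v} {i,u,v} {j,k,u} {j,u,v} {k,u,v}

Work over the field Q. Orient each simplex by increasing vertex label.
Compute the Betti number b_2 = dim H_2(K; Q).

n_0=8 n_1=25 n_2=18  [Q]
∂1: piv[df,di,dj,dk,do,du,dv] rk=7  ker:fi,fj,fk,fo,fu,fv,ij,ik,io,iu,iv,jk,ju,jv,ko,ku,kv,uv
∂2: piv[dfi,dfk,dfo,diu,div,dko,duv,fij,fiv,fjv,fku,fkv,fuv,jku,juv] rk=15  ker:fko,iuv,kuv
b_2=(18−15)−0=3

b_2=3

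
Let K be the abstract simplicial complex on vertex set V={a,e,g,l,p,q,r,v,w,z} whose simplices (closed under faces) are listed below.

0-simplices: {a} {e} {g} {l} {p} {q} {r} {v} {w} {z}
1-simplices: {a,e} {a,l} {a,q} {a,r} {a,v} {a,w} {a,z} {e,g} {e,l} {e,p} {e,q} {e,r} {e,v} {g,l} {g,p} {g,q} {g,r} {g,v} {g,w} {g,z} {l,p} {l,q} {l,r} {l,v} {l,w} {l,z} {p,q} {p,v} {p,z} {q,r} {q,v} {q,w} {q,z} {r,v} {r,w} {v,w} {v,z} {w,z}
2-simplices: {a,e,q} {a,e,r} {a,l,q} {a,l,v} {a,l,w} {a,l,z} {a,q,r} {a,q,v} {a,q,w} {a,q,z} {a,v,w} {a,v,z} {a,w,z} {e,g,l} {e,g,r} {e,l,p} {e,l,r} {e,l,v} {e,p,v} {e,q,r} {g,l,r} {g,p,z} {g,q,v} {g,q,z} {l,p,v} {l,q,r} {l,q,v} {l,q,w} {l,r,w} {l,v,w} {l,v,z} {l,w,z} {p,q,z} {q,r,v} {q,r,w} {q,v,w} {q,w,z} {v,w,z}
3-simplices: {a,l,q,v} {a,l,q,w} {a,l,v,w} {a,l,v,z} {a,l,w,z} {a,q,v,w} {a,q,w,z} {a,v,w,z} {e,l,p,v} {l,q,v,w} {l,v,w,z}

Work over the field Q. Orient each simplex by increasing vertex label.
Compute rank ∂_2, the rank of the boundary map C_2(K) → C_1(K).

rank∂_2=26

n_0=10 n_1=38 n_2=38 n_3=11  [Q]
∂1: piv[ae,al,aq,ar,av,aw,az,eg,ep] rk=9  ker:el,eq,er,ev,gl,gp,gq,gr,gv,gw,gz,lp,lq,lr,lv,lw,lz,pq,pv,pz,qr,qv,qw,qz,rv,rw,vw,vz,wz
∂2: piv[aeq,aer,alq,alv,alw,alz,aqr,aqv,aqw,aqz,avw,avz,awz,egl,egr,elp,elr,elv,epv,gpz,gqv,gqz,lqr,lrw,pqz,qrv] rk=26  ker:eqr,glr,lpv,lqv,lqw,lvw,lvz,lwz,qrw,qvw,qwz,vwz
∂3: piv[alqv,alqw,alvw,alvz,alwz,aqvw,aqwz,avwz,elpv] rk=9  ker:lqvw,lvwz
rk∂_2=26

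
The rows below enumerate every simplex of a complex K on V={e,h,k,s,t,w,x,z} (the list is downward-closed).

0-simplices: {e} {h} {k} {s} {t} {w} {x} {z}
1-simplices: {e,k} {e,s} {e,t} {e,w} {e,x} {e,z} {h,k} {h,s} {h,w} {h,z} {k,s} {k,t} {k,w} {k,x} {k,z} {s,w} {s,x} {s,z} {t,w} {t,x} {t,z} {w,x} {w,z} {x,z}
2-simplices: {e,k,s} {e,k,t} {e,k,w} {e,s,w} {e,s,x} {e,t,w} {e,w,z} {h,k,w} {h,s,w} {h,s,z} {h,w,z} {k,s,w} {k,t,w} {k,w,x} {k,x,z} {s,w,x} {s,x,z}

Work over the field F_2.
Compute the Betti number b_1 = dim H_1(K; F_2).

b_1=2

n_0=8 n_1=24 n_2=17  [Z2]
∂1: piv[ek,es,et,ew,ex,ez,hk] rk=7  ker:hs,hw,hz,ks,kt,kw,kx,kz,sw,sx,sz,tw,tx,tz,wx,wz,xz
∂2: piv[eks,ekt,ekw,esw,esx,etw,ewz,hkw,hsw,hsz,hwz,kwx,kxz,swx,sxz] rk=15  ker:ksw,ktw
b_1=(24−7)−15=2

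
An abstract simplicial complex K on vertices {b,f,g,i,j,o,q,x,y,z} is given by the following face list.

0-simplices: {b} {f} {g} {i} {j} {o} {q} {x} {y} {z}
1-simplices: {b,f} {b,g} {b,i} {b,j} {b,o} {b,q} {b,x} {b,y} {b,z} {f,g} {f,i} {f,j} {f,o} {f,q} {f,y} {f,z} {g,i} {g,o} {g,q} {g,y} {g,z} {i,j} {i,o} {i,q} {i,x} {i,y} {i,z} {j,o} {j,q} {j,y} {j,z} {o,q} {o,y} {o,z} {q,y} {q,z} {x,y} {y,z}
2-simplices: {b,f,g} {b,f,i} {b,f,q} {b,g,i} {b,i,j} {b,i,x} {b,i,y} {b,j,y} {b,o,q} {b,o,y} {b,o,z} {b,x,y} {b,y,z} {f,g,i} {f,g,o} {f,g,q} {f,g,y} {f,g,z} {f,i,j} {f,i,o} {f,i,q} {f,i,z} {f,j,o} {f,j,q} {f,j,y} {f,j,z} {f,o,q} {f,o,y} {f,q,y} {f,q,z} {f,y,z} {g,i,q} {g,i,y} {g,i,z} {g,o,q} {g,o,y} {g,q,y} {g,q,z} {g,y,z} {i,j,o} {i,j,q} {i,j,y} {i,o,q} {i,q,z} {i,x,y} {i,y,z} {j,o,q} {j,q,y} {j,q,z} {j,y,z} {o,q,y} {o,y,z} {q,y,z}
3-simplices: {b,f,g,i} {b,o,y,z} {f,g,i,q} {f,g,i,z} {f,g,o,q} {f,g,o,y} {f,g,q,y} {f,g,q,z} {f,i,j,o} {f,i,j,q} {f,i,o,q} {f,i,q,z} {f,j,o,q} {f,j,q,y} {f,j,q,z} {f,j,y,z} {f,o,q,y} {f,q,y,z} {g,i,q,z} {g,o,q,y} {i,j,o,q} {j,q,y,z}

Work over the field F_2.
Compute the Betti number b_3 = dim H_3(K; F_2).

b_3=4

n_0=10 n_1=38 n_2=53 n_3=22  [Z2]
∂1: piv[bf,bg,bi,bj,bo,bq,bx,by,bz] rk=9  ker:fg,fi,fj,fo,fq,fy,fz,gi,go,gq,gy,gz,ij,io,iq,ix,iy,iz,jo,jq,jy,jz,oq,oy,oz,qy,qz,xy,yz
∂2: piv[bfg,bfi,bfq,bgi,bij,bix,biy,bjy,boq,boy,boz,bxy,byz,fgo,fgq,fgy,fgz,fij,fio,fiq,fiz,fjo,fjq,fjy,fjz,foq,fqy,fqz,fyz] rk=29  ker:fgi,foy,giq,giy,giz,goq,goy,gqy,gqz,gyz,ijo,ijq,ijy,ioq,iqz,ixy,iyz,joq,jqy,jqz,jyz,oqy,oyz,qyz
∂3: piv[bfgi,boyz,fgiq,fgiz,fgoq,fgoy,fgqy,fgqz,fijo,fijq,fioq,fiqz,fjoq,fjqy,fjqz,fjyz,foqy,fqyz] rk=18  ker:giqz,goqy,ijoq,jqyz
b_3=(22−18)−0=4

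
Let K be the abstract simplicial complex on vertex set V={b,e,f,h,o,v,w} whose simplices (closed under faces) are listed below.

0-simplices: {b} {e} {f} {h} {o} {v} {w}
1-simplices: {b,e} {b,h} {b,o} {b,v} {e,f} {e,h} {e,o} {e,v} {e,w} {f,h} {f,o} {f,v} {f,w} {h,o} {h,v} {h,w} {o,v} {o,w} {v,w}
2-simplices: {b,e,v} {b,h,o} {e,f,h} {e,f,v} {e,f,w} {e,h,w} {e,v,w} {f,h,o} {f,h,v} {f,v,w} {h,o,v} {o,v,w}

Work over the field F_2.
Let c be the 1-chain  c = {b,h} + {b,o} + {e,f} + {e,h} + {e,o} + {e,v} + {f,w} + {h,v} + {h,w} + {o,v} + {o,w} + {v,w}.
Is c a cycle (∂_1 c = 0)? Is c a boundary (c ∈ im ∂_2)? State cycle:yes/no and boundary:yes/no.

cycle:yes boundary:no

n_0=7 n_1=19 n_2=12  [Z2]
∂1: piv[be,bh,bo,bv,ef,ew] rk=6  ker:eh,eo,ev,fh,fo,fv,fw,ho,hv,hw,ov,ow,vw
∂2: piv[bev,bho,efh,efv,efw,ehw,evw,fho,fhv,hov,ovw] rk=11  ker:fvw
∂1c = 0
c vs im∂2: residual ≠ 0 ⇒ not boundary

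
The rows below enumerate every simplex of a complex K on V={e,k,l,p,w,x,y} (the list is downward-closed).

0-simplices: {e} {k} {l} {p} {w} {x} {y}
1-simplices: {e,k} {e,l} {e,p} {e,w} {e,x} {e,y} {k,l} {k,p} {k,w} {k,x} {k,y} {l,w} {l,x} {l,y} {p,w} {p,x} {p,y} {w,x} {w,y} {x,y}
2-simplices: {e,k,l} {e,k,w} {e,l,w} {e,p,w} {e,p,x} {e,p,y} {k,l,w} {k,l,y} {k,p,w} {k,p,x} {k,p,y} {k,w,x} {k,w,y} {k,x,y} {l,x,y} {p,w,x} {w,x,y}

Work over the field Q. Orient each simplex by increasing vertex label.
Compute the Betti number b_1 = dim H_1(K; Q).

b_1=0

n_0=7 n_1=20 n_2=17  [Q]
∂1: piv[ek,el,ep,ew,ex,ey] rk=6  ker:kl,kp,kw,kx,ky,lw,lx,ly,pw,px,py,wx,wy,xy
∂2: piv[ekl,ekw,elw,epw,epx,epy,kly,kpw,kpx,kpy,kwx,kwy,kxy,lxy] rk=14  ker:klw,pwx,wxy
b_1=(20−6)−14=0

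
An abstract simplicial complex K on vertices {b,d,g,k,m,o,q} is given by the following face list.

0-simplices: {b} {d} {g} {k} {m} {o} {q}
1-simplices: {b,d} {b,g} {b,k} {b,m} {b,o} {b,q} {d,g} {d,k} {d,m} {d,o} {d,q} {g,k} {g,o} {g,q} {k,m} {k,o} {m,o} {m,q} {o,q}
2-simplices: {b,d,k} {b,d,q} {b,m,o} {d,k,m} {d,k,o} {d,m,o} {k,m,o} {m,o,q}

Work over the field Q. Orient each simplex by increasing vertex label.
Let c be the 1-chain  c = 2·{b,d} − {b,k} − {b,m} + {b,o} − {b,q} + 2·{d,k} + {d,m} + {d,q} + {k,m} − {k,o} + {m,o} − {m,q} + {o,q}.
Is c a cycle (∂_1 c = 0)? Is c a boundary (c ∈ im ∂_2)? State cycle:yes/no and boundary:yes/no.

n_0=7 n_1=19 n_2=8  [Q]
∂1: piv[bd,bg,bk,bm,bo,bq] rk=6  ker:dg,dk,dm,do,dq,gk,go,gq,km,ko,mo,mq,oq
∂2: piv[bdk,bdq,bmo,dkm,dko,dmo,moq] rk=7  ker:kmo
∂1c = −2·{d} + {k} + {m}

cycle:no boundary:no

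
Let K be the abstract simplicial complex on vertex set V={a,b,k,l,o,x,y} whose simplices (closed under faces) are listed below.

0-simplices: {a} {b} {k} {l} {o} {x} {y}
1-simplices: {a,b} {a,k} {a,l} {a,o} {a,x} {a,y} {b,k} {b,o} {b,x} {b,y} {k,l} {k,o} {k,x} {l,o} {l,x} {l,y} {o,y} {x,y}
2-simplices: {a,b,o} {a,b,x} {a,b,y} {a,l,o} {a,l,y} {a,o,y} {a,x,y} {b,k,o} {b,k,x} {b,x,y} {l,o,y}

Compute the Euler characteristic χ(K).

χ(K)=0

n_0=7 n_1=18 n_2=11
χ=+7−18+11=0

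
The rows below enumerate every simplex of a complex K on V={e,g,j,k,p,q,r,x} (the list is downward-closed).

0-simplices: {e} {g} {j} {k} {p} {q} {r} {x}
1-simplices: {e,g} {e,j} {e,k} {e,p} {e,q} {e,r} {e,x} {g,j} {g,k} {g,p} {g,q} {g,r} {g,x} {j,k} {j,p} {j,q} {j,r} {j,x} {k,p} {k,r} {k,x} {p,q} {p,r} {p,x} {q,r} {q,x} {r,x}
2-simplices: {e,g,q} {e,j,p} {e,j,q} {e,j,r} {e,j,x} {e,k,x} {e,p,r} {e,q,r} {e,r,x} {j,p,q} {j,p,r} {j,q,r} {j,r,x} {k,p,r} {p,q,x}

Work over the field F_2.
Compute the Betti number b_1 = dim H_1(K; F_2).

n_0=8 n_1=27 n_2=15  [Z2]
∂1: piv[eg,ej,ek,ep,eq,er,ex] rk=7  ker:gj,gk,gp,gq,gr,gx,jk,jp,jq,jr,jx,kp,kr,kx,pq,pr,px,qr,qx,rx
∂2: piv[egq,ejp,ejq,ejr,ejx,ekx,epr,eqr,erx,jpq,kpr,pqx] rk=12  ker:jpr,jqr,jrx
b_1=(27−7)−12=8

b_1=8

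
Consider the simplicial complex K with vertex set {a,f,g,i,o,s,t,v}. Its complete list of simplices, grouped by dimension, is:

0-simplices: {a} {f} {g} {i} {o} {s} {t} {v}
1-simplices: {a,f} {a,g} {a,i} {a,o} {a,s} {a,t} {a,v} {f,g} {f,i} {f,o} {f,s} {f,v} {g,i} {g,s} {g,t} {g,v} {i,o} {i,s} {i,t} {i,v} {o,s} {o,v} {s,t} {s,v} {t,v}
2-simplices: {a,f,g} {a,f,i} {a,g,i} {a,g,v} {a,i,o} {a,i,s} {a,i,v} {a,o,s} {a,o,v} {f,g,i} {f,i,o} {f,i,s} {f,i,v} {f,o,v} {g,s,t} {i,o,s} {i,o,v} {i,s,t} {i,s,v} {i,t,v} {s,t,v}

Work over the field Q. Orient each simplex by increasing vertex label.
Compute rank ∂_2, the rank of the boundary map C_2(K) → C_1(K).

n_0=8 n_1=25 n_2=21  [Q]
∂1: piv[af,ag,ai,ao,as,at,av] rk=7  ker:fg,fi,fo,fs,fv,gi,gs,gt,gv,io,is,it,iv,os,ov,st,sv,tv
∂2: piv[afg,afi,agi,agv,aio,ais,aiv,aos,aov,fio,fis,fiv,gst,ist,isv,itv] rk=16  ker:fgi,fov,ios,iov,stv
rk∂_2=16

rank∂_2=16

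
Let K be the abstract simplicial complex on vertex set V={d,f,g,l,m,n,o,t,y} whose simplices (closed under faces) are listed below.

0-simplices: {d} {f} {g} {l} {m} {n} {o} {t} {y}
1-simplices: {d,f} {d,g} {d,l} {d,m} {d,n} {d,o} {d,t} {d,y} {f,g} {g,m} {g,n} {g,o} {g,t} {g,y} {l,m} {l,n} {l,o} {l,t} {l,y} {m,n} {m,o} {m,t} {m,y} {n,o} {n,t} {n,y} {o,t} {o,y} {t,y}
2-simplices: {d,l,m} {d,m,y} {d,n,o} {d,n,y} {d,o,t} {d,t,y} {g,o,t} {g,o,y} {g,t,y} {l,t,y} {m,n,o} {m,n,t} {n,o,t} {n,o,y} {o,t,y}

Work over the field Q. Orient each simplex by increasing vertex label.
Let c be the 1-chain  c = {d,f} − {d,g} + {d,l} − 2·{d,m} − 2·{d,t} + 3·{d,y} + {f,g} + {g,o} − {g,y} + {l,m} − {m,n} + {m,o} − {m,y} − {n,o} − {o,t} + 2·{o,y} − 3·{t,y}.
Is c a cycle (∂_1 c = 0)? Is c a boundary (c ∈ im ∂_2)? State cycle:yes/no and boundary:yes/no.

n_0=9 n_1=29 n_2=15  [Q]
∂1: piv[df,dg,dl,dm,dn,do,dt,dy] rk=8  ker:fg,gm,gn,go,gt,gy,lm,ln,lo,lt,ly,mn,mo,mt,my,no,nt,ny,ot,oy,ty
∂2: piv[dlm,dmy,dno,dny,dot,dty,got,goy,gty,lty,mno,mnt,not] rk=13  ker:noy,oty
∂1c = 0
c vs im∂2: residual ≠ 0 ⇒ not boundary

cycle:yes boundary:no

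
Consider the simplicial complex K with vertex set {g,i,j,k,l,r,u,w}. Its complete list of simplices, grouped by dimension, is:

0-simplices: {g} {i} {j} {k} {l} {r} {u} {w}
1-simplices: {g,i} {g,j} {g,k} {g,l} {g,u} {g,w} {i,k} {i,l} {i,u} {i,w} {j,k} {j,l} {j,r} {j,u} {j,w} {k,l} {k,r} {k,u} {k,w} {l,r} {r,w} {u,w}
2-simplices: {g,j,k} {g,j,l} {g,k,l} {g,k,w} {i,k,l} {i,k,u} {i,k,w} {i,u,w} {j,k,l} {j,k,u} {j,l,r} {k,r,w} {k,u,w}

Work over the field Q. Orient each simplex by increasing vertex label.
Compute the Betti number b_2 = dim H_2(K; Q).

n_0=8 n_1=22 n_2=13  [Q]
∂1: piv[gi,gj,gk,gl,gu,gw,jr] rk=7  ker:ik,il,iu,iw,jk,jl,ju,jw,kl,kr,ku,kw,lr,rw,uw
∂2: piv[gjk,gjl,gkl,gkw,ikl,iku,ikw,iuw,jku,jlr,krw] rk=11  ker:jkl,kuw
b_2=(13−11)−0=2

b_2=2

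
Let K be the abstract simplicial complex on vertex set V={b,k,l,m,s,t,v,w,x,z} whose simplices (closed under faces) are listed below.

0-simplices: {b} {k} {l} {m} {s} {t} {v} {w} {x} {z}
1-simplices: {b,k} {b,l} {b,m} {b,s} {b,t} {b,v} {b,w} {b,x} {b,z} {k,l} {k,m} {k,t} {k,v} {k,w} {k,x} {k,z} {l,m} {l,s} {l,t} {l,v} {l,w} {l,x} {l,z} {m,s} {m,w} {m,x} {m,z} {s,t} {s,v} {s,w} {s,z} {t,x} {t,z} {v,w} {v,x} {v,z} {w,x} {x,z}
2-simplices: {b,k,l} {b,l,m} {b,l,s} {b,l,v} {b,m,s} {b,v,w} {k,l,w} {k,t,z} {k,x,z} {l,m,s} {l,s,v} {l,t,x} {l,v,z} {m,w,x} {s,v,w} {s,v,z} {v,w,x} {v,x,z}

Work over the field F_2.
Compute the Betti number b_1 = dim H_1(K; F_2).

b_1=12

n_0=10 n_1=38 n_2=18  [Z2]
∂1: piv[bk,bl,bm,bs,bt,bv,bw,bx,bz] rk=9  ker:kl,km,kt,kv,kw,kx,kz,lm,ls,lt,lv,lw,lx,lz,ms,mw,mx,mz,st,sv,sw,sz,tx,tz,vw,vx,vz,wx,xz
∂2: piv[bkl,blm,bls,blv,bms,bvw,klw,ktz,kxz,lsv,ltx,lvz,mwx,svw,svz,vwx,vxz] rk=17  ker:lms
b_1=(38−9)−17=12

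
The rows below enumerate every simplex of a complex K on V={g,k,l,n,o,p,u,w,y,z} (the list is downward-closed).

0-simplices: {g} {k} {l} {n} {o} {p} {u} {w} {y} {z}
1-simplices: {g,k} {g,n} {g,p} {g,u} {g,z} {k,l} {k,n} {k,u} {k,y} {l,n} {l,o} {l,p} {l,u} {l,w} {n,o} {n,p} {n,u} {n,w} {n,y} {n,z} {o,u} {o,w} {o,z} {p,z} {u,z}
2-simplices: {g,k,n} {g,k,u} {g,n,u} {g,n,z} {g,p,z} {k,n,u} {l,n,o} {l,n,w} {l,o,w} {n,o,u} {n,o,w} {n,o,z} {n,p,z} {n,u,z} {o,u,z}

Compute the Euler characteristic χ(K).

n_0=10 n_1=25 n_2=15
χ=+10−25+15=0

χ(K)=0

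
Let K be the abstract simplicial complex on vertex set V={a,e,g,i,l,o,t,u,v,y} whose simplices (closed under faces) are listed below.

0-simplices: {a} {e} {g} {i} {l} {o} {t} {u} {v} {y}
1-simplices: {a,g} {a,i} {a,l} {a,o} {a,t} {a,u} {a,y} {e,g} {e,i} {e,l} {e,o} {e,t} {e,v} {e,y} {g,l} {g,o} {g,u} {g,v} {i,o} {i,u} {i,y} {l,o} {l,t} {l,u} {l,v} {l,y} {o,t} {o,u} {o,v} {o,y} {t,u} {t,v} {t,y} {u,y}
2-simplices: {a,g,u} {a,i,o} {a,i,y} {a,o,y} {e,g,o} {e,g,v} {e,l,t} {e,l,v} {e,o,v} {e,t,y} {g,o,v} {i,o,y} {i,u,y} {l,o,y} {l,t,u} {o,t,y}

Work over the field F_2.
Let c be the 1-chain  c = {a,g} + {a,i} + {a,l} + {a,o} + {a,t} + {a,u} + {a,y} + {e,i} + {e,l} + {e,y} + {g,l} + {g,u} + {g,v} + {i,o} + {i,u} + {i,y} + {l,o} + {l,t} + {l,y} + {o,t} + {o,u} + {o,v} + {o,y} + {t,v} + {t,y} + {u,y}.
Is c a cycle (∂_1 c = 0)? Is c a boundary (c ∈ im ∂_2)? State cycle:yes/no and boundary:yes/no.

n_0=10 n_1=34 n_2=16  [Z2]
∂1: piv[ag,ai,al,ao,at,au,ay,eg,ev] rk=9  ker:ei,el,eo,et,ey,gl,go,gu,gv,io,iu,iy,lo,lt,lu,lv,ly,ot,ou,ov,oy,tu,tv,ty,uy
∂2: piv[agu,aio,aiy,aoy,ego,egv,elt,elv,eov,ety,iuy,loy,ltu,oty] rk=14  ker:gov,ioy
∂1c = {a} + {e} + {i} + {o} + {t} + {u} + {v} + {y}

cycle:no boundary:no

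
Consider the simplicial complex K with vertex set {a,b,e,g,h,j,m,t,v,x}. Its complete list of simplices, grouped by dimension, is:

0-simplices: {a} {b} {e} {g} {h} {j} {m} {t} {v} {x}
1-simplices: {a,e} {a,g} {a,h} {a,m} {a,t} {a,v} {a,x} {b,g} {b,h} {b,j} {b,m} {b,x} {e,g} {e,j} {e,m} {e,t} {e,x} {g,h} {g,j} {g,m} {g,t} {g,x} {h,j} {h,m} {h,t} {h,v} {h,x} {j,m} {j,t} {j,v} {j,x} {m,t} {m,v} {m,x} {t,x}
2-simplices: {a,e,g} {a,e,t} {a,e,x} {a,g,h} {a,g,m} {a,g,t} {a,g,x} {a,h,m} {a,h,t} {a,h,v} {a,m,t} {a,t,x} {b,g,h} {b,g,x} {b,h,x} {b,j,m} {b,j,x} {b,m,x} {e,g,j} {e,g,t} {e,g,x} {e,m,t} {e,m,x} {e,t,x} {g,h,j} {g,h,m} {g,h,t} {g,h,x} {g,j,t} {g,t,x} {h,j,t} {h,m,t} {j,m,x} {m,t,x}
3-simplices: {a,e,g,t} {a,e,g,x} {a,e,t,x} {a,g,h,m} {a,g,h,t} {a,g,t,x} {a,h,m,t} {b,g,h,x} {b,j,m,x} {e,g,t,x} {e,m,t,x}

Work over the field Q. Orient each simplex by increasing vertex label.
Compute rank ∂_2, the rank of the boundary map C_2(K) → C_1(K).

n_0=10 n_1=35 n_2=34 n_3=11  [Q]
∂1: piv[ae,ag,ah,am,at,av,ax,bg,bj] rk=9  ker:bh,bm,bx,eg,ej,em,et,ex,gh,gj,gm,gt,gx,hj,hm,ht,hv,hx,jm,jt,jv,jx,mt,mv,mx,tx
∂2: piv[aeg,aet,aex,agh,agm,agt,agx,ahm,aht,ahv,amt,atx,bgh,bgx,bhx,bjm,bjx,bmx,egj,emt,emx,ghj,gjt] rk=23  ker:egt,egx,etx,ghm,ght,ghx,gtx,hjt,hmt,jmx,mtx
∂3: piv[aegt,aegx,aetx,aghm,aght,agtx,ahmt,bghx,bjmx,emtx] rk=10  ker:egtx
rk∂_2=23

rank∂_2=23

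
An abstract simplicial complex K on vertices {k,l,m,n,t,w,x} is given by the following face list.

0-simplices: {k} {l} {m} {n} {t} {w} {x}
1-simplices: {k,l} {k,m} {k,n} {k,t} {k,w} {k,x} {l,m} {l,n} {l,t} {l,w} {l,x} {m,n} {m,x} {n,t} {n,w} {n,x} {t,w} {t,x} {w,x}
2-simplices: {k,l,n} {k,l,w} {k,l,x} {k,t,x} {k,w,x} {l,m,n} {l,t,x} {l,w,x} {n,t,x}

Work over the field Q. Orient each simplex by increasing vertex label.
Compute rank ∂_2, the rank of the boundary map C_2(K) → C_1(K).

rank∂_2=8

n_0=7 n_1=19 n_2=9  [Q]
∂1: piv[kl,km,kn,kt,kw,kx] rk=6  ker:lm,ln,lt,lw,lx,mn,mx,nt,nw,nx,tw,tx,wx
∂2: piv[kln,klw,klx,ktx,kwx,lmn,ltx,ntx] rk=8  ker:lwx
rk∂_2=8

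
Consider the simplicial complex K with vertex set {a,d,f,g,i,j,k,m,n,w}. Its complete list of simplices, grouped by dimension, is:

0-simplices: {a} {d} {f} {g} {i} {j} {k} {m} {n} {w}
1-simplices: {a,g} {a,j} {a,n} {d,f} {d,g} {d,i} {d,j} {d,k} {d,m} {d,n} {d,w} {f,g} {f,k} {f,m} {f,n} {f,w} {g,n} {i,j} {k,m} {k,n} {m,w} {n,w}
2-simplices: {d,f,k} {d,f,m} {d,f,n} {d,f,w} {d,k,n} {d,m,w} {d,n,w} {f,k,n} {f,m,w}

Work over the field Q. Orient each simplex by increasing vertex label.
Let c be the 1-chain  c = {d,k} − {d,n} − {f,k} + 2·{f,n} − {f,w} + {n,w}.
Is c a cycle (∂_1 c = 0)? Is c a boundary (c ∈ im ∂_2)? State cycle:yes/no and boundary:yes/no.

n_0=10 n_1=22 n_2=9  [Q]
∂1: piv[ag,aj,an,df,dg,di,dk,dm,dw] rk=9  ker:dj,dn,fg,fk,fm,fn,fw,gn,ij,km,kn,mw,nw
∂2: piv[dfk,dfm,dfn,dfw,dkn,dmw,dnw] rk=7  ker:fkn,fmw
∂1c = 0
c vs im∂2: reduces to 0 ⇒ boundary

cycle:yes boundary:yes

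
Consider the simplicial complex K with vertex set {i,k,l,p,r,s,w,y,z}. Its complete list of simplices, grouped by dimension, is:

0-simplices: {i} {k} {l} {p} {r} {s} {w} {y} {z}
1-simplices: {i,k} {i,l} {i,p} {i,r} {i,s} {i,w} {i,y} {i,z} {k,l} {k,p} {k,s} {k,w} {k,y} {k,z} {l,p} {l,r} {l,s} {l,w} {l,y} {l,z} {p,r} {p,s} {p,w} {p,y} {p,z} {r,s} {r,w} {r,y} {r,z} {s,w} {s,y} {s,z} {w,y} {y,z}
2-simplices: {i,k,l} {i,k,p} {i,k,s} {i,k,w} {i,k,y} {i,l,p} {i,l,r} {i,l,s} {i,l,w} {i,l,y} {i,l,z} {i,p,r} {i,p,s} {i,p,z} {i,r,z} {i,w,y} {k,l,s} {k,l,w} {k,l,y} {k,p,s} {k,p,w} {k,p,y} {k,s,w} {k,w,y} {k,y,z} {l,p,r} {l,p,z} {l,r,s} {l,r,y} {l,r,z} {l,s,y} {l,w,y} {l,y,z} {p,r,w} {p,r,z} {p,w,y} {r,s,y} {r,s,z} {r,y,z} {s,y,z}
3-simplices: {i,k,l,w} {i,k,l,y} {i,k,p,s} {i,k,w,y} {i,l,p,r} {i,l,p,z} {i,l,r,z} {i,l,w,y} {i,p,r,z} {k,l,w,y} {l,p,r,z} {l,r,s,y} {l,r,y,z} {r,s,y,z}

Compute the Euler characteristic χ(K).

n_0=9 n_1=34 n_2=40 n_3=14
χ=+9−34+40−14=1

χ(K)=1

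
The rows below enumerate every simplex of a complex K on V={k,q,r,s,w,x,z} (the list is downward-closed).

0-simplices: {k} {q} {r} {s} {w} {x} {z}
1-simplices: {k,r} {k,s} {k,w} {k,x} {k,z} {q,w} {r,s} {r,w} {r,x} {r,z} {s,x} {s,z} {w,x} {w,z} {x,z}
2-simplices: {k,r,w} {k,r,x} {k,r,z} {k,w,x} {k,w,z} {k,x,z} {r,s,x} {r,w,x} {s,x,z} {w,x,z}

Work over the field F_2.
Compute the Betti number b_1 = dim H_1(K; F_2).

n_0=7 n_1=15 n_2=10  [Z2]
∂1: piv[kr,ks,kw,kx,kz,qw] rk=6  ker:rs,rw,rx,rz,sx,sz,wx,wz,xz
∂2: piv[krw,krx,krz,kwx,kwz,kxz,rsx,sxz] rk=8  ker:rwx,wxz
b_1=(15−6)−8=1

b_1=1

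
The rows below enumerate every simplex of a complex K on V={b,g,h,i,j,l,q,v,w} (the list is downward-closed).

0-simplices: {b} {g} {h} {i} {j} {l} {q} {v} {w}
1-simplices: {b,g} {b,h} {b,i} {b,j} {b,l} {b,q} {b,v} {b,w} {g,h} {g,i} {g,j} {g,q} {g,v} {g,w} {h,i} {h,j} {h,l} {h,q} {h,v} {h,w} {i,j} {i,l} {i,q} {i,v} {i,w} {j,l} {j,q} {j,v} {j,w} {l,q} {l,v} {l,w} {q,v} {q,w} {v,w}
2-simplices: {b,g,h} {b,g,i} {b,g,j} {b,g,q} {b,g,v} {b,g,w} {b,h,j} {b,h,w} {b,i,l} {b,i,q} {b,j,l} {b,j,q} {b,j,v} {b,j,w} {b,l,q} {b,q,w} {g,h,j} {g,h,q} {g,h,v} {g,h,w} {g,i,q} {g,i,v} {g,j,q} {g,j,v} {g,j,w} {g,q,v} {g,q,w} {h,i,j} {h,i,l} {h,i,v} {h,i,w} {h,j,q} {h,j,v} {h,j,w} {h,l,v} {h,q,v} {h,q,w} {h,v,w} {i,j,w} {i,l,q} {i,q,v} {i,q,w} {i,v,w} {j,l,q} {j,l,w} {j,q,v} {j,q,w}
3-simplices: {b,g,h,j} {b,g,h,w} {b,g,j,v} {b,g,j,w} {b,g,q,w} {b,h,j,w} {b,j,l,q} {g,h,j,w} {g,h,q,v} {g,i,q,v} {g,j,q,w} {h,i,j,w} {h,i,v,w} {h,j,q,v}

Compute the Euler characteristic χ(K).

χ(K)=7

n_0=9 n_1=35 n_2=47 n_3=14
χ=+9−35+47−14=7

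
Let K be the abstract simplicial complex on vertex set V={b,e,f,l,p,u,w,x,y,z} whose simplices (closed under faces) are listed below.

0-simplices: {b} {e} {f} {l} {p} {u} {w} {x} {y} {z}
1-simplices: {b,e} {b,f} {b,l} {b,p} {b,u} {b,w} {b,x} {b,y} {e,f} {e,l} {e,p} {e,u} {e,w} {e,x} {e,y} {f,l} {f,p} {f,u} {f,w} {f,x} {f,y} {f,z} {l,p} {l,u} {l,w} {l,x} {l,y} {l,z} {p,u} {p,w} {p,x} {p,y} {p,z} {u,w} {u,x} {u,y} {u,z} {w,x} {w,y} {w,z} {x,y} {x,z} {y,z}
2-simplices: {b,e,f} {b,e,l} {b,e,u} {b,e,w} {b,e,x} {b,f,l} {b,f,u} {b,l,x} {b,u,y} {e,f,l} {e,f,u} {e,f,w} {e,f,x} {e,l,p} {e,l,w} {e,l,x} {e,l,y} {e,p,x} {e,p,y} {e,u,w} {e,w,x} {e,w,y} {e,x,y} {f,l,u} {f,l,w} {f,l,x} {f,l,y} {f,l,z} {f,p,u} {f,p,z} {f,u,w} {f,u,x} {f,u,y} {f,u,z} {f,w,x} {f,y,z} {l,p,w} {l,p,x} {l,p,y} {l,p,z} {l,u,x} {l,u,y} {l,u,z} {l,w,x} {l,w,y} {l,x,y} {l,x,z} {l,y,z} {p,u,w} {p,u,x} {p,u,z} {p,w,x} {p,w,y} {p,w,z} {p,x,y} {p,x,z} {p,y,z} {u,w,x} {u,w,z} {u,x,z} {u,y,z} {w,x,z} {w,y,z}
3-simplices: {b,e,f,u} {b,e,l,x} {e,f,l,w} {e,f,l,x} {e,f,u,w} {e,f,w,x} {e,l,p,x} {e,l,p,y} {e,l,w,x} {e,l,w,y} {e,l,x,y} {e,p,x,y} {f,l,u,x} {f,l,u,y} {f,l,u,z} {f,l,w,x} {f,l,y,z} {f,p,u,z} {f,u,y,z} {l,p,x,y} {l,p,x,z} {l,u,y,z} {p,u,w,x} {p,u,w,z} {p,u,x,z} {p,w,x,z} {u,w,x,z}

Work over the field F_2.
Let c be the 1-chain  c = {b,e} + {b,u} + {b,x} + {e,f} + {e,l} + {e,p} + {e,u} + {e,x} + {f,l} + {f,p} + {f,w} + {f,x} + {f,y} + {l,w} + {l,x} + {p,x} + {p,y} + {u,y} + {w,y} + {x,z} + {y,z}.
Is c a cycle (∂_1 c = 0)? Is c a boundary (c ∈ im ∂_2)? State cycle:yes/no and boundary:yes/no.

cycle:no boundary:no

n_0=10 n_1=43 n_2=63 n_3=27  [Z2]
∂1: piv[be,bf,bl,bp,bu,bw,bx,by,fz] rk=9  ker:ef,el,ep,eu,ew,ex,ey,fl,fp,fu,fw,fx,fy,lp,lu,lw,lx,ly,lz,pu,pw,px,py,pz,uw,ux,uy,uz,wx,wy,wz,xy,xz,yz
∂2: piv[bef,bel,beu,bew,bex,bfl,bfu,blx,buy,efw,efx,elp,elw,ely,epx,epy,euw,ewx,ewy,exy,flu,fly,flz,fpu,fpz,fux,fuy,fuz,fyz,lpw,lpz,lxz,pwz] rk=33  ker:efl,efu,elx,flw,flx,fuw,fwx,lpx,lpy,lux,luy,luz,lwx,lwy,lxy,lyz,puw,pux,puz,pwx,pwy,pxy,pxz,pyz,uwx,uwz,uxz,uyz,wxz,wyz
∂3: piv[befu,belx,eflw,eflx,efuw,efwx,elpx,elpy,elwx,elwy,elxy,epxy,flux,fluy,fluz,flyz,fpuz,fuyz,lpxz,puwx,puwz,puxz,pwxz] rk=23  ker:flwx,lpxy,luyz,uwxz
∂1c = {b} + {u} + {w} + {y}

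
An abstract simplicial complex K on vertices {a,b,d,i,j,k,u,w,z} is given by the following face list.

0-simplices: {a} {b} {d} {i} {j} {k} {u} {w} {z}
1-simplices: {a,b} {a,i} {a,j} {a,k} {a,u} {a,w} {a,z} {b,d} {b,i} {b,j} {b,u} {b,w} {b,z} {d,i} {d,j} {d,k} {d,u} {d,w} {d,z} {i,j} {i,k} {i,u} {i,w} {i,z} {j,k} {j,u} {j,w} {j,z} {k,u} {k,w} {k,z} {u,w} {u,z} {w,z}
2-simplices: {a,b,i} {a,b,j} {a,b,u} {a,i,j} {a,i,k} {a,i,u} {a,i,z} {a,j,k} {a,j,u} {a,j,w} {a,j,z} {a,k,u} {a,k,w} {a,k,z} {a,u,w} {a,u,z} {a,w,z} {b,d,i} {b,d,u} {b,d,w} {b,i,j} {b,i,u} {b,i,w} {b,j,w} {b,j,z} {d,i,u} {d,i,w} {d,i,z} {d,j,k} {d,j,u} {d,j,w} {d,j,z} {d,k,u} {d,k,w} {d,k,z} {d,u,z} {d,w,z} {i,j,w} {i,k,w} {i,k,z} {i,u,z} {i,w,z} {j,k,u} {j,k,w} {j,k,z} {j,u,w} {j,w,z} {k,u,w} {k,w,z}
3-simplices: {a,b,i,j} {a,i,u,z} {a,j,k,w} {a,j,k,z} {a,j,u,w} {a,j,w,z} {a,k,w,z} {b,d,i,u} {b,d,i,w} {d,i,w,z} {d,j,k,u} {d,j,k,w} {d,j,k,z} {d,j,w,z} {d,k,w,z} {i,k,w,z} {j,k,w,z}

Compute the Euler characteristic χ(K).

n_0=9 n_1=34 n_2=49 n_3=17
χ=+9−34+49−17=7

χ(K)=7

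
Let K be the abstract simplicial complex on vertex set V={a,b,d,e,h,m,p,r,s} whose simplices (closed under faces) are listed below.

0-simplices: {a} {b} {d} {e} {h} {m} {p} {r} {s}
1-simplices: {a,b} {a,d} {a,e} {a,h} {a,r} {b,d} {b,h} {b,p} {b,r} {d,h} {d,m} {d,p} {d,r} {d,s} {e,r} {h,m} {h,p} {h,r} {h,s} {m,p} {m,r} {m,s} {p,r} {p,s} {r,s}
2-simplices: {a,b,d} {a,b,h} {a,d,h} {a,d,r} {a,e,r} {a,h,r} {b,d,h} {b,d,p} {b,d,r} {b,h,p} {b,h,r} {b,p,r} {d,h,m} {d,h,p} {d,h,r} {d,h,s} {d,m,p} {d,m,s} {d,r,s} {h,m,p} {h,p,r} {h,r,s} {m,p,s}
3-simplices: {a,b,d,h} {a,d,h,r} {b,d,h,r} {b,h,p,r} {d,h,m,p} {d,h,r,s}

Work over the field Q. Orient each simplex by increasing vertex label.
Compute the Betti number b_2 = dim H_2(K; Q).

n_0=9 n_1=25 n_2=23 n_3=6  [Q]
∂1: piv[ab,ad,ae,ah,ar,bp,dm,ds] rk=8  ker:bd,bh,br,dh,dp,dr,er,hm,hp,hr,hs,mp,mr,ms,pr,ps,rs
∂2: piv[abd,abh,adh,adr,aer,ahr,bdp,bdr,bhp,bpr,dhm,dhs,dmp,dms,drs,mps] rk=16  ker:bdh,bhr,dhp,dhr,hmp,hpr,hrs
∂3: piv[abdh,adhr,bdhr,bhpr,dhmp,dhrs] rk=6
b_2=(23−16)−6=1

b_2=1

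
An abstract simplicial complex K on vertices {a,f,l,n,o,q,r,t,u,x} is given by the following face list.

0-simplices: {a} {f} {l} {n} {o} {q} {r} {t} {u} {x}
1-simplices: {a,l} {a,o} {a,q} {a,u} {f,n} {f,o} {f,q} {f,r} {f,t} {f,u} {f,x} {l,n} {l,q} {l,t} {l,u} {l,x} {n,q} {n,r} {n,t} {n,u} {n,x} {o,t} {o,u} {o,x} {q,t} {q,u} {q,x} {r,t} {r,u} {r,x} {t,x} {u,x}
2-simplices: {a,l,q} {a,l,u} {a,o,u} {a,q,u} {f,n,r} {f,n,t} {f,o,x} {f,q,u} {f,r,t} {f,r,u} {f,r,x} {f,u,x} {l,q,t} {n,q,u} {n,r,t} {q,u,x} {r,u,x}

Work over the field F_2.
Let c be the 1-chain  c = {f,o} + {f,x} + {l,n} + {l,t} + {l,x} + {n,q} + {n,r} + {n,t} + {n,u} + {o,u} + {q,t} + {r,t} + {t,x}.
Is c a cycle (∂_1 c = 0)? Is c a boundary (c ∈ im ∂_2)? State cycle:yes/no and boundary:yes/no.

cycle:no boundary:no

n_0=10 n_1=32 n_2=17  [Z2]
∂1: piv[al,ao,aq,au,fn,fo,fr,ft,fx] rk=9  ker:fq,fu,ln,lq,lt,lu,lx,nq,nr,nt,nu,nx,ot,ou,ox,qt,qu,qx,rt,ru,rx,tx,ux
∂2: piv[alq,alu,aou,aqu,fnr,fnt,fox,fqu,frt,fru,frx,fux,lqt,nqu,qux] rk=15  ker:nrt,rux
∂1c = {l} + {n} + {t} + {x}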